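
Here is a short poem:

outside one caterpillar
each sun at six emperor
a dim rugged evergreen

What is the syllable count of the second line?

7

The second line: each (1), sun (1), at (1), six (1), emperor (3) → 7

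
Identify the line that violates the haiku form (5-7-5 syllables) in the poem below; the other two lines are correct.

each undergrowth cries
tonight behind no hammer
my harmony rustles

Line 3

Line 1: each(1) + undergrowth(3) + cries(1) = 5 ✓
Line 2: tonight(2) + behind(2) + no(1) + hammer(2) = 7 ✓
Line 3: my(1) + harmony(3) + rustles(2) = 6 (expected 5)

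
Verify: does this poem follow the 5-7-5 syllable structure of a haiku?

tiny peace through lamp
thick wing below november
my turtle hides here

Yes

Line 1: tiny(2) + peace(1) + through(1) + lamp(1) = 5 ✓
Line 2: thick(1) + wing(1) + below(2) + november(3) = 7 ✓
Line 3: my(1) + turtle(2) + hides(1) + here(1) = 5 ✓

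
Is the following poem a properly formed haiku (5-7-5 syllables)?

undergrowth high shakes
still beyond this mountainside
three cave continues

Line 1: "undergrowth high shakes": 3+1+1 = 5 ✓
Line 2: "still beyond this mountainside": 1+2+1+3 = 7 ✓
Line 3: "three cave continues": 1+1+3 = 5 ✓

Yes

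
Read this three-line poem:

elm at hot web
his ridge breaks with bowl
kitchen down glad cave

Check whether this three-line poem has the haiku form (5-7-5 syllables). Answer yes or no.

Line 1: elm(1) + at(1) + hot(1) + web(1) = 4 (expected 5)
Line 2: his(1) + ridge(1) + breaks(1) + with(1) + bowl(1) = 5 (expected 7)
Line 3: kitchen(2) + down(1) + glad(1) + cave(1) = 5 ✓

No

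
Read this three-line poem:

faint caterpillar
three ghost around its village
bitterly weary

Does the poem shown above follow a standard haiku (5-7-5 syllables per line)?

Line 1: faint (1), caterpillar (4) → 5 ✓
Line 2: three (1), ghost (1), around (2), its (1), village (2) → 7 ✓
Line 3: bitterly (3), weary (2) → 5 ✓

Yes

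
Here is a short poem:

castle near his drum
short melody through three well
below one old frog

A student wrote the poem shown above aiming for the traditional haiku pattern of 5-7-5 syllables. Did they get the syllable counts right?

Line 1: castle (2), near (1), his (1), drum (1) → 5 ✓
Line 2: short (1), melody (3), through (1), three (1), well (1) → 7 ✓
Line 3: below (2), one (1), old (1), frog (1) → 5 ✓

Yes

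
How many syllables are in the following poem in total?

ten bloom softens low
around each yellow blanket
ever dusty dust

Line 1: "ten bloom softens low": 1+1+2+1 = 5
Line 2: "around each yellow blanket": 2+1+2+2 = 7
Line 3: "ever dusty dust": 2+2+1 = 5
Total: 5 + 7 + 5 = 17

17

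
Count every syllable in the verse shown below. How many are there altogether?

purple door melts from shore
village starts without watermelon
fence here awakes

19

Line 1: "purple door melts from shore": 2+1+1+1+1 = 6
Line 2: "village starts without watermelon": 2+1+2+4 = 9
Line 3: "fence here awakes": 1+1+2 = 4
Total: 6 + 9 + 4 = 19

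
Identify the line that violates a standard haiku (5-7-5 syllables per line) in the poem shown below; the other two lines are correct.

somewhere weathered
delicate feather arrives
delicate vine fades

Line 1: "somewhere weathered": 2+2 = 4 (expected 5)
Line 2: "delicate feather arrives": 3+2+2 = 7 ✓
Line 3: "delicate vine fades": 3+1+1 = 5 ✓

Line 1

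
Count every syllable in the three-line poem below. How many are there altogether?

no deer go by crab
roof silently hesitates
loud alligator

Line 1: "no deer go by crab": 1+1+1+1+1 = 5
Line 2: "roof silently hesitates": 1+3+3 = 7
Line 3: "loud alligator": 1+4 = 5
Total: 5 + 7 + 5 = 17

17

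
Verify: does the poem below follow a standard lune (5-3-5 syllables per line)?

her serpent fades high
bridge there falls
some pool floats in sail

Yes

Line 1: "her serpent fades high": 1+2+1+1 = 5 ✓
Line 2: "bridge there falls": 1+1+1 = 3 ✓
Line 3: "some pool floats in sail": 1+1+1+1+1 = 5 ✓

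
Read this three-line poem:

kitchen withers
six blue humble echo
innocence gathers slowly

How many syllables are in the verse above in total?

Line 1: kitchen(2) + withers(2) = 4
Line 2: six(1) + blue(1) + humble(2) + echo(2) = 6
Line 3: innocence(3) + gathers(2) + slowly(2) = 7
Total: 4 + 6 + 7 = 17

17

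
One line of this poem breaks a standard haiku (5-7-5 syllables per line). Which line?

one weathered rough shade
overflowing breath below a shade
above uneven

Line 2

Line 1: one (1), weathered (2), rough (1), shade (1) → 5 ✓
Line 2: overflowing (4), breath (1), below (2), a (1), shade (1) → 9 (expected 7)
Line 3: above (2), uneven (3) → 5 ✓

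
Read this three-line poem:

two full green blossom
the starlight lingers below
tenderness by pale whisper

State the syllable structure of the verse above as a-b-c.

Line 1: "two full green blossom": 1+1+1+2 = 5
Line 2: "the starlight lingers below": 1+2+2+2 = 7
Line 3: "tenderness by pale whisper": 3+1+1+2 = 7

5-7-7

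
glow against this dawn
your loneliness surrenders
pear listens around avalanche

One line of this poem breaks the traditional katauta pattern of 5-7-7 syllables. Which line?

The third line

Line 1: "glow against this dawn": 1+2+1+1 = 5 ✓
Line 2: "your loneliness surrenders": 1+3+3 = 7 ✓
Line 3: "pear listens around avalanche": 1+2+2+3 = 8 (expected 7)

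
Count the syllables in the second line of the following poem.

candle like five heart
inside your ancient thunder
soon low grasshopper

7

The second line: "inside your ancient thunder": 2+1+2+2 = 7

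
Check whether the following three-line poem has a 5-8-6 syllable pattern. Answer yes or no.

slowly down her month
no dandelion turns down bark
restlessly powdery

Line 1: slowly (2), down (1), her (1), month (1) → 5 ✓
Line 2: no (1), dandelion (4), turns (1), down (1), bark (1) → 8 ✓
Line 3: restlessly (3), powdery (3) → 6 ✓

Yes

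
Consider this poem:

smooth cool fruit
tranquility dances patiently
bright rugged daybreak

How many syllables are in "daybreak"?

2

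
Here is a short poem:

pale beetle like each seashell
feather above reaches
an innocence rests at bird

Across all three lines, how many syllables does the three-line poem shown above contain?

20

Line 1: pale (1), beetle (2), like (1), each (1), seashell (2) → 7
Line 2: feather (2), above (2), reaches (2) → 6
Line 3: an (1), innocence (3), rests (1), at (1), bird (1) → 7
Total: 7 + 6 + 7 = 20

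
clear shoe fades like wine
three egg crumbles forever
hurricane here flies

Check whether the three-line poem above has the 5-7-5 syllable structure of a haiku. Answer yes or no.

Yes

Line 1: clear (1), shoe (1), fades (1), like (1), wine (1) → 5 ✓
Line 2: three (1), egg (1), crumbles (2), forever (3) → 7 ✓
Line 3: hurricane (3), here (1), flies (1) → 5 ✓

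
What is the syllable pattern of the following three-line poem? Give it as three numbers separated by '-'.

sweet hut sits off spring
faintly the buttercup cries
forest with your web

Line 1: "sweet hut sits off spring": 1+1+1+1+1 = 5
Line 2: "faintly the buttercup cries": 2+1+3+1 = 7
Line 3: "forest with your web": 2+1+1+1 = 5

5-7-5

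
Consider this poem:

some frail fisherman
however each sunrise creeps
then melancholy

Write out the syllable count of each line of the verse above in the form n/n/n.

Line 1: some(1) + frail(1) + fisherman(3) = 5
Line 2: however(3) + each(1) + sunrise(2) + creeps(1) = 7
Line 3: then(1) + melancholy(4) = 5

5/7/5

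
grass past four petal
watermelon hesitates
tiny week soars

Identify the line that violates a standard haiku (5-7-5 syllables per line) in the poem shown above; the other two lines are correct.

Line 3

Line 1: grass (1), past (1), four (1), petal (2) → 5 ✓
Line 2: watermelon (4), hesitates (3) → 7 ✓
Line 3: tiny (2), week (1), soars (1) → 4 (expected 5)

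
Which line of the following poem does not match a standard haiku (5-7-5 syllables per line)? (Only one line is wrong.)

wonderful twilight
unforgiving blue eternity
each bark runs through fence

Line 1: "wonderful twilight": 3+2 = 5 ✓
Line 2: "unforgiving blue eternity": 4+1+4 = 9 (expected 7)
Line 3: "each bark runs through fence": 1+1+1+1+1 = 5 ✓

Line 2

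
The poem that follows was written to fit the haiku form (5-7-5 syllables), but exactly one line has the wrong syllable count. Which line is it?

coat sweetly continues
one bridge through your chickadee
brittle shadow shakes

Line 1: coat (1), sweetly (2), continues (3) → 6 (expected 5)
Line 2: one (1), bridge (1), through (1), your (1), chickadee (3) → 7 ✓
Line 3: brittle (2), shadow (2), shakes (1) → 5 ✓

The first line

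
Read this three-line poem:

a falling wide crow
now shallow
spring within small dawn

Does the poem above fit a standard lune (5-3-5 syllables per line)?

Line 1: a (1), falling (2), wide (1), crow (1) → 5 ✓
Line 2: now (1), shallow (2) → 3 ✓
Line 3: spring (1), within (2), small (1), dawn (1) → 5 ✓

Yes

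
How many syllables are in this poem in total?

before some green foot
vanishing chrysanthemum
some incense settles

Line 1: before(2) + some(1) + green(1) + foot(1) = 5
Line 2: vanishing(3) + chrysanthemum(4) = 7
Line 3: some(1) + incense(2) + settles(2) = 5
Total: 5 + 7 + 5 = 17

17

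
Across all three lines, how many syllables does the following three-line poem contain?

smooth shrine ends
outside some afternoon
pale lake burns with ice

14

Line 1: smooth (1), shrine (1), ends (1) → 3
Line 2: outside (2), some (1), afternoon (3) → 6
Line 3: pale (1), lake (1), burns (1), with (1), ice (1) → 5
Total: 3 + 6 + 5 = 14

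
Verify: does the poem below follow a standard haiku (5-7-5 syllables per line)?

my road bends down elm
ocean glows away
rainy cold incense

No

Line 1: my (1), road (1), bends (1), down (1), elm (1) → 5 ✓
Line 2: ocean (2), glows (1), away (2) → 5 (expected 7)
Line 3: rainy (2), cold (1), incense (2) → 5 ✓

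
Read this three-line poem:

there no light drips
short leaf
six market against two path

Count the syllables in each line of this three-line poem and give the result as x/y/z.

4/2/7

Line 1: there(1) + no(1) + light(1) + drips(1) = 4
Line 2: short(1) + leaf(1) = 2
Line 3: six(1) + market(2) + against(2) + two(1) + path(1) = 7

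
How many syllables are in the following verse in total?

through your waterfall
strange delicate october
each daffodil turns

Line 1: "through your waterfall": 1+1+3 = 5
Line 2: "strange delicate october": 1+3+3 = 7
Line 3: "each daffodil turns": 1+3+1 = 5
Total: 5 + 7 + 5 = 17

17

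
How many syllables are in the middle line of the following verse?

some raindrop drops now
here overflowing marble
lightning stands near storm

The middle line: here(1) + overflowing(4) + marble(2) = 7

7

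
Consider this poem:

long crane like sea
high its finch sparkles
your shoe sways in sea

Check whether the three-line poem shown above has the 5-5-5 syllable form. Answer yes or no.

Line 1: "long crane like sea": 1+1+1+1 = 4 (expected 5)
Line 2: "high its finch sparkles": 1+1+1+2 = 5 ✓
Line 3: "your shoe sways in sea": 1+1+1+1+1 = 5 ✓

No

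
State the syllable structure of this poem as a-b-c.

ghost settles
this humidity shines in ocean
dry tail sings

3-9-3

Line 1: ghost (1), settles (2) → 3
Line 2: this (1), humidity (4), shines (1), in (1), ocean (2) → 9
Line 3: dry (1), tail (1), sings (1) → 3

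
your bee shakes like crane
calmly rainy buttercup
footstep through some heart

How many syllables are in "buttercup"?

3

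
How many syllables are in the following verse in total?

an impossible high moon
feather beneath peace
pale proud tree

Line 1: an(1) + impossible(4) + high(1) + moon(1) = 7
Line 2: feather(2) + beneath(2) + peace(1) = 5
Line 3: pale(1) + proud(1) + tree(1) = 3
Total: 7 + 5 + 3 = 15

15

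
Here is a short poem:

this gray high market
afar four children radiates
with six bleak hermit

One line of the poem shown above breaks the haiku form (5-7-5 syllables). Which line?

Line 2

Line 1: this(1) + gray(1) + high(1) + market(2) = 5 ✓
Line 2: afar(2) + four(1) + children(2) + radiates(3) = 8 (expected 7)
Line 3: with(1) + six(1) + bleak(1) + hermit(2) = 5 ✓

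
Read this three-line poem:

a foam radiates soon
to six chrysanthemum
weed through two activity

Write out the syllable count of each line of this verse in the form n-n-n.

6-6-7

Line 1: "a foam radiates soon": 1+1+3+1 = 6
Line 2: "to six chrysanthemum": 1+1+4 = 6
Line 3: "weed through two activity": 1+1+1+4 = 7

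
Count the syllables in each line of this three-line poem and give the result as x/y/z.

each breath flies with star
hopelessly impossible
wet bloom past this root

Line 1: each (1), breath (1), flies (1), with (1), star (1) → 5
Line 2: hopelessly (3), impossible (4) → 7
Line 3: wet (1), bloom (1), past (1), this (1), root (1) → 5

5/7/5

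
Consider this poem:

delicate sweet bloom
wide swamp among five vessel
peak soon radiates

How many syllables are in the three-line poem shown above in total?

17

Line 1: delicate(3) + sweet(1) + bloom(1) = 5
Line 2: wide(1) + swamp(1) + among(2) + five(1) + vessel(2) = 7
Line 3: peak(1) + soon(1) + radiates(3) = 5
Total: 5 + 7 + 5 = 17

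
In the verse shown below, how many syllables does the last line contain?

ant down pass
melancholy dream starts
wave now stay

3

The last line: wave(1) + now(1) + stay(1) = 3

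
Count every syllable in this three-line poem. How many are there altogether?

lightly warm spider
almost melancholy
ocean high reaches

Line 1: "lightly warm spider": 2+1+2 = 5
Line 2: "almost melancholy": 2+4 = 6
Line 3: "ocean high reaches": 2+1+2 = 5
Total: 5 + 6 + 5 = 16

16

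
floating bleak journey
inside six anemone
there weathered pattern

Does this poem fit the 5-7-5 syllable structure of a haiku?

Yes

Line 1: "floating bleak journey": 2+1+2 = 5 ✓
Line 2: "inside six anemone": 2+1+4 = 7 ✓
Line 3: "there weathered pattern": 1+2+2 = 5 ✓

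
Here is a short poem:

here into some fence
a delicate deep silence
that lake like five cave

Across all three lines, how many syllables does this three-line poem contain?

Line 1: "here into some fence": 1+2+1+1 = 5
Line 2: "a delicate deep silence": 1+3+1+2 = 7
Line 3: "that lake like five cave": 1+1+1+1+1 = 5
Total: 5 + 7 + 5 = 17

17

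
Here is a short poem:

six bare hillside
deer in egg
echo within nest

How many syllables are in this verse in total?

Line 1: six (1), bare (1), hillside (2) → 4
Line 2: deer (1), in (1), egg (1) → 3
Line 3: echo (2), within (2), nest (1) → 5
Total: 4 + 3 + 5 = 12

12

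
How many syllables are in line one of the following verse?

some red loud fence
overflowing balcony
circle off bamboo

Line one: "some red loud fence": 1+1+1+1 = 4

4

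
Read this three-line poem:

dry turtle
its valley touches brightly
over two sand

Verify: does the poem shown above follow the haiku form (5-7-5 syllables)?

No

Line 1: "dry turtle": 1+2 = 3 (expected 5)
Line 2: "its valley touches brightly": 1+2+2+2 = 7 ✓
Line 3: "over two sand": 2+1+1 = 4 (expected 5)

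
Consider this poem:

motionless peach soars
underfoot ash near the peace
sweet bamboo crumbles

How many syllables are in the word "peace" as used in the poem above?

"peace" has 1 syllable.

1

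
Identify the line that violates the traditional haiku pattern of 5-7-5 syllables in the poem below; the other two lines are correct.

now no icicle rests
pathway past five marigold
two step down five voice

Line 1: now (1), no (1), icicle (3), rests (1) → 6 (expected 5)
Line 2: pathway (2), past (1), five (1), marigold (3) → 7 ✓
Line 3: two (1), step (1), down (1), five (1), voice (1) → 5 ✓

The first line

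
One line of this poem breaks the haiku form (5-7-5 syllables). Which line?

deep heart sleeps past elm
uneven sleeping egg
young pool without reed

The second line

Line 1: deep (1), heart (1), sleeps (1), past (1), elm (1) → 5 ✓
Line 2: uneven (3), sleeping (2), egg (1) → 6 (expected 7)
Line 3: young (1), pool (1), without (2), reed (1) → 5 ✓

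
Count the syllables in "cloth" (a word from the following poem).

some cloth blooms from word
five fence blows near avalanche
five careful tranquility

1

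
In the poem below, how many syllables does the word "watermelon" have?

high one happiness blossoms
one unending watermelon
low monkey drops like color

4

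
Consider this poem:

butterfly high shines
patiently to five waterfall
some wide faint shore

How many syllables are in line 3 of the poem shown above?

Line 3: some(1) + wide(1) + faint(1) + shore(1) = 4

4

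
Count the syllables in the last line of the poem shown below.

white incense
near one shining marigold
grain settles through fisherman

The last line: "grain settles through fisherman": 1+2+1+3 = 7

7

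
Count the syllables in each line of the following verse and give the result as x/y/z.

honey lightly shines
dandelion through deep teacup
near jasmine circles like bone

5/8/7

Line 1: "honey lightly shines": 2+2+1 = 5
Line 2: "dandelion through deep teacup": 4+1+1+2 = 8
Line 3: "near jasmine circles like bone": 1+2+2+1+1 = 7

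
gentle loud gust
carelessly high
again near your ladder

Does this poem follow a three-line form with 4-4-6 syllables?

Line 1: "gentle loud gust": 2+1+1 = 4 ✓
Line 2: "carelessly high": 3+1 = 4 ✓
Line 3: "again near your ladder": 2+1+1+2 = 6 ✓

Yes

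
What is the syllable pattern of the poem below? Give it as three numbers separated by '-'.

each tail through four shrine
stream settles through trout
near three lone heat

5-5-4

Line 1: "each tail through four shrine": 1+1+1+1+1 = 5
Line 2: "stream settles through trout": 1+2+1+1 = 5
Line 3: "near three lone heat": 1+1+1+1 = 4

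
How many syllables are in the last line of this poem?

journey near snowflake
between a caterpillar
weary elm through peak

The last line: weary (2), elm (1), through (1), peak (1) → 5

5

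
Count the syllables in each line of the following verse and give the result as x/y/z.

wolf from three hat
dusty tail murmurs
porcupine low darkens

Line 1: wolf (1), from (1), three (1), hat (1) → 4
Line 2: dusty (2), tail (1), murmurs (2) → 5
Line 3: porcupine (3), low (1), darkens (2) → 6

4/5/6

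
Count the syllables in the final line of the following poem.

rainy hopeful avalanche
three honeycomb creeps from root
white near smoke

The final line: white (1), near (1), smoke (1) → 3

3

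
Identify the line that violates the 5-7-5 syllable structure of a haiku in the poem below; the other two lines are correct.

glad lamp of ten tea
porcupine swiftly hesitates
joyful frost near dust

Line 1: glad(1) + lamp(1) + of(1) + ten(1) + tea(1) = 5 ✓
Line 2: porcupine(3) + swiftly(2) + hesitates(3) = 8 (expected 7)
Line 3: joyful(2) + frost(1) + near(1) + dust(1) = 5 ✓

Line 2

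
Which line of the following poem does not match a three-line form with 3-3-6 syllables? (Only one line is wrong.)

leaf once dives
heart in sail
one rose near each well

Line 1: leaf(1) + once(1) + dives(1) = 3 ✓
Line 2: heart(1) + in(1) + sail(1) = 3 ✓
Line 3: one(1) + rose(1) + near(1) + each(1) + well(1) = 5 (expected 6)

Line 3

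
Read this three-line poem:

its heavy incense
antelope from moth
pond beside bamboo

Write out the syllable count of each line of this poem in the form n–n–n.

Line 1: its(1) + heavy(2) + incense(2) = 5
Line 2: antelope(3) + from(1) + moth(1) = 5
Line 3: pond(1) + beside(2) + bamboo(2) = 5

5–5–5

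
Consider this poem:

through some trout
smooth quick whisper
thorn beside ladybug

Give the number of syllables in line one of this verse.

3

Line one: through (1), some (1), trout (1) → 3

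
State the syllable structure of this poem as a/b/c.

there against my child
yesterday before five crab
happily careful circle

5/7/7

Line 1: there (1), against (2), my (1), child (1) → 5
Line 2: yesterday (3), before (2), five (1), crab (1) → 7
Line 3: happily (3), careful (2), circle (2) → 7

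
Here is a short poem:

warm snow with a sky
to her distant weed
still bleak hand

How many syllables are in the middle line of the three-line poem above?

The middle line: to (1), her (1), distant (2), weed (1) → 5

5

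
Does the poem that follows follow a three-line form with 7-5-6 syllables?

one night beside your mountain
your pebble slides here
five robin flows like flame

Yes

Line 1: one (1), night (1), beside (2), your (1), mountain (2) → 7 ✓
Line 2: your (1), pebble (2), slides (1), here (1) → 5 ✓
Line 3: five (1), robin (2), flows (1), like (1), flame (1) → 6 ✓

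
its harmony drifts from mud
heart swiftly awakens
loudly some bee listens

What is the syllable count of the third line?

The third line: loudly(2) + some(1) + bee(1) + listens(2) = 6

6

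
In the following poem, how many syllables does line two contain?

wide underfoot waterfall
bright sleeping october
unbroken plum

Line two: bright (1), sleeping (2), october (3) → 6

6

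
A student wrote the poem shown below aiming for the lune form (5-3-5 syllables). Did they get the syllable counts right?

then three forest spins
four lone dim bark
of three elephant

No

Line 1: then(1) + three(1) + forest(2) + spins(1) = 5 ✓
Line 2: four(1) + lone(1) + dim(1) + bark(1) = 4 (expected 3)
Line 3: of(1) + three(1) + elephant(3) = 5 ✓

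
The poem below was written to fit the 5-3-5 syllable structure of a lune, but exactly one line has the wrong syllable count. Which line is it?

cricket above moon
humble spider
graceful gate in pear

Line 1: cricket (2), above (2), moon (1) → 5 ✓
Line 2: humble (2), spider (2) → 4 (expected 3)
Line 3: graceful (2), gate (1), in (1), pear (1) → 5 ✓

Line 2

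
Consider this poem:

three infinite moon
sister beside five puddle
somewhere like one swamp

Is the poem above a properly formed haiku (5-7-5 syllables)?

Line 1: three(1) + infinite(3) + moon(1) = 5 ✓
Line 2: sister(2) + beside(2) + five(1) + puddle(2) = 7 ✓
Line 3: somewhere(2) + like(1) + one(1) + swamp(1) = 5 ✓

Yes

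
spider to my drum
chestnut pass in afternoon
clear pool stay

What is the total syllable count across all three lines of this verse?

15

Line 1: "spider to my drum": 2+1+1+1 = 5
Line 2: "chestnut pass in afternoon": 2+1+1+3 = 7
Line 3: "clear pool stay": 1+1+1 = 3
Total: 5 + 7 + 3 = 15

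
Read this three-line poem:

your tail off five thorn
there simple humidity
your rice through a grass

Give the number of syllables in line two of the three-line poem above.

Line two: there (1), simple (2), humidity (4) → 7

7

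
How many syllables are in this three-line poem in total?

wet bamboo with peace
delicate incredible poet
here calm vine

17

Line 1: wet (1), bamboo (2), with (1), peace (1) → 5
Line 2: delicate (3), incredible (4), poet (2) → 9
Line 3: here (1), calm (1), vine (1) → 3
Total: 5 + 9 + 3 = 17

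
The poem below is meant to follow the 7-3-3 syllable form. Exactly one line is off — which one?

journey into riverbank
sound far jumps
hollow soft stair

Line 1: "journey into riverbank": 2+2+3 = 7 ✓
Line 2: "sound far jumps": 1+1+1 = 3 ✓
Line 3: "hollow soft stair": 2+1+1 = 4 (expected 3)

Line 3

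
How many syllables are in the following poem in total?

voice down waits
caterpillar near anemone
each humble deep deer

17

Line 1: voice (1), down (1), waits (1) → 3
Line 2: caterpillar (4), near (1), anemone (4) → 9
Line 3: each (1), humble (2), deep (1), deer (1) → 5
Total: 3 + 9 + 5 = 17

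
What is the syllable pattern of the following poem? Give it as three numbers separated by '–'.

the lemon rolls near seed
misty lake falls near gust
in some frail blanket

Line 1: "the lemon rolls near seed": 1+2+1+1+1 = 6
Line 2: "misty lake falls near gust": 2+1+1+1+1 = 6
Line 3: "in some frail blanket": 1+1+1+2 = 5

6–6–5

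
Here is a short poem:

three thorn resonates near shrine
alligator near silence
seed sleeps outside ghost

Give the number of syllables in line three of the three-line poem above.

5

Line three: seed(1) + sleeps(1) + outside(2) + ghost(1) = 5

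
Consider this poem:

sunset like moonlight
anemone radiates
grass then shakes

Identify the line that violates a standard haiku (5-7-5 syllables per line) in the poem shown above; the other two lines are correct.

Line 1: "sunset like moonlight": 2+1+2 = 5 ✓
Line 2: "anemone radiates": 4+3 = 7 ✓
Line 3: "grass then shakes": 1+1+1 = 3 (expected 5)

The third line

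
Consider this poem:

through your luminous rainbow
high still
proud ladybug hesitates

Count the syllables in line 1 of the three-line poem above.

7

Line 1: through (1), your (1), luminous (3), rainbow (2) → 7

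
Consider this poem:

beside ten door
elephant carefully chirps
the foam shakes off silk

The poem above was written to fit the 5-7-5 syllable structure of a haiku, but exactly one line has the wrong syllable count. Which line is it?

Line 1: beside (2), ten (1), door (1) → 4 (expected 5)
Line 2: elephant (3), carefully (3), chirps (1) → 7 ✓
Line 3: the (1), foam (1), shakes (1), off (1), silk (1) → 5 ✓

The first line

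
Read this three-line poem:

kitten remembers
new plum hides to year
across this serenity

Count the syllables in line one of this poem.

Line one: kitten(2) + remembers(3) = 5

5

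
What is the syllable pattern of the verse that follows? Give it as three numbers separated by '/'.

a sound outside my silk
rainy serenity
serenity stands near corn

6/6/7

Line 1: "a sound outside my silk": 1+1+2+1+1 = 6
Line 2: "rainy serenity": 2+4 = 6
Line 3: "serenity stands near corn": 4+1+1+1 = 7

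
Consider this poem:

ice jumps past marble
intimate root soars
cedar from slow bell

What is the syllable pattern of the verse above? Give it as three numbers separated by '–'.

Line 1: "ice jumps past marble": 1+1+1+2 = 5
Line 2: "intimate root soars": 3+1+1 = 5
Line 3: "cedar from slow bell": 2+1+1+1 = 5

5–5–5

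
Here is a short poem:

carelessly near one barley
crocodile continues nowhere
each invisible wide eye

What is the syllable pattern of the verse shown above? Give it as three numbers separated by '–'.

7–8–7

Line 1: "carelessly near one barley": 3+1+1+2 = 7
Line 2: "crocodile continues nowhere": 3+3+2 = 8
Line 3: "each invisible wide eye": 1+4+1+1 = 7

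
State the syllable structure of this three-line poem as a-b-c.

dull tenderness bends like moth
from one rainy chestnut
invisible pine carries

Line 1: dull (1), tenderness (3), bends (1), like (1), moth (1) → 7
Line 2: from (1), one (1), rainy (2), chestnut (2) → 6
Line 3: invisible (4), pine (1), carries (2) → 7

7-6-7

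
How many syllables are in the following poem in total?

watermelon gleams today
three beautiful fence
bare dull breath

Line 1: watermelon(4) + gleams(1) + today(2) = 7
Line 2: three(1) + beautiful(3) + fence(1) = 5
Line 3: bare(1) + dull(1) + breath(1) = 3
Total: 7 + 5 + 3 = 15

15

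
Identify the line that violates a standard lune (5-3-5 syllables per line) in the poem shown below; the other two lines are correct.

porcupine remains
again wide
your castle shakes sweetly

Line 3

Line 1: porcupine(3) + remains(2) = 5 ✓
Line 2: again(2) + wide(1) = 3 ✓
Line 3: your(1) + castle(2) + shakes(1) + sweetly(2) = 6 (expected 5)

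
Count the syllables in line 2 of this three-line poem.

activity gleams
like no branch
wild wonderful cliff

Line 2: "like no branch": 1+1+1 = 3

3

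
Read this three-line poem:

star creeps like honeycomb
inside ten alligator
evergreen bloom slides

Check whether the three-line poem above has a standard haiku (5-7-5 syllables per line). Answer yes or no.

Line 1: star(1) + creeps(1) + like(1) + honeycomb(3) = 6 (expected 5)
Line 2: inside(2) + ten(1) + alligator(4) = 7 ✓
Line 3: evergreen(3) + bloom(1) + slides(1) = 5 ✓

No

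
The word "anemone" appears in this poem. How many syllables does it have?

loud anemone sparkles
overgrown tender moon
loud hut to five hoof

4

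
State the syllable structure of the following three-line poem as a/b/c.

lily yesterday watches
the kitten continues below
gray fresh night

7/8/3

Line 1: lily (2), yesterday (3), watches (2) → 7
Line 2: the (1), kitten (2), continues (3), below (2) → 8
Line 3: gray (1), fresh (1), night (1) → 3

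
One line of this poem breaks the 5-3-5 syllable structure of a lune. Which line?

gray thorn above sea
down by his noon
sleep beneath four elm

Line 1: "gray thorn above sea": 1+1+2+1 = 5 ✓
Line 2: "down by his noon": 1+1+1+1 = 4 (expected 3)
Line 3: "sleep beneath four elm": 1+2+1+1 = 5 ✓

The second line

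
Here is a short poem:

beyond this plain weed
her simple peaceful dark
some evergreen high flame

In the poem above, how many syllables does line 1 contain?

Line 1: beyond(2) + this(1) + plain(1) + weed(1) = 5

5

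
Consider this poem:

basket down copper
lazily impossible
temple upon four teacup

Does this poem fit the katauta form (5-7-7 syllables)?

Yes

Line 1: basket(2) + down(1) + copper(2) = 5 ✓
Line 2: lazily(3) + impossible(4) = 7 ✓
Line 3: temple(2) + upon(2) + four(1) + teacup(2) = 7 ✓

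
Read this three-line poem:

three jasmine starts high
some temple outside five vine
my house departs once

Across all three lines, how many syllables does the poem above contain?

17

Line 1: "three jasmine starts high": 1+2+1+1 = 5
Line 2: "some temple outside five vine": 1+2+2+1+1 = 7
Line 3: "my house departs once": 1+1+2+1 = 5
Total: 5 + 7 + 5 = 17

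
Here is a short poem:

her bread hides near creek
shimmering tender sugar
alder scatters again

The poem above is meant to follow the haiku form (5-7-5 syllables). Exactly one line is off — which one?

Line 3

Line 1: her (1), bread (1), hides (1), near (1), creek (1) → 5 ✓
Line 2: shimmering (3), tender (2), sugar (2) → 7 ✓
Line 3: alder (2), scatters (2), again (2) → 6 (expected 5)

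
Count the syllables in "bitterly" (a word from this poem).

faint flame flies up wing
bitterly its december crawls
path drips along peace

"bitterly" has 3 syllables.

3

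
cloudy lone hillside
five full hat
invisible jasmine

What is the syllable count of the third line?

The third line: "invisible jasmine": 4+2 = 6

6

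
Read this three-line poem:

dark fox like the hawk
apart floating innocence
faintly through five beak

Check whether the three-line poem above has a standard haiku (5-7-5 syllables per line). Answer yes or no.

Yes

Line 1: dark(1) + fox(1) + like(1) + the(1) + hawk(1) = 5 ✓
Line 2: apart(2) + floating(2) + innocence(3) = 7 ✓
Line 3: faintly(2) + through(1) + five(1) + beak(1) = 5 ✓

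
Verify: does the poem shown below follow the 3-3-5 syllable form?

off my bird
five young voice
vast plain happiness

Yes

Line 1: off(1) + my(1) + bird(1) = 3 ✓
Line 2: five(1) + young(1) + voice(1) = 3 ✓
Line 3: vast(1) + plain(1) + happiness(3) = 5 ✓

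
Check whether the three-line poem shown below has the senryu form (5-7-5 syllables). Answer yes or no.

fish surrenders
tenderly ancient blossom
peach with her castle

Line 1: fish(1) + surrenders(3) = 4 (expected 5)
Line 2: tenderly(3) + ancient(2) + blossom(2) = 7 ✓
Line 3: peach(1) + with(1) + her(1) + castle(2) = 5 ✓

No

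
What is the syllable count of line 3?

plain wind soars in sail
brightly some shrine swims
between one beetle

Line 3: between (2), one (1), beetle (2) → 5

5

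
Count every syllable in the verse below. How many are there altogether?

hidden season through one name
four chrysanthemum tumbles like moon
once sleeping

Line 1: hidden(2) + season(2) + through(1) + one(1) + name(1) = 7
Line 2: four(1) + chrysanthemum(4) + tumbles(2) + like(1) + moon(1) = 9
Line 3: once(1) + sleeping(2) = 3
Total: 7 + 9 + 3 = 19

19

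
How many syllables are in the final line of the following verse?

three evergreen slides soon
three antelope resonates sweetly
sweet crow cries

3

The final line: sweet (1), crow (1), cries (1) → 3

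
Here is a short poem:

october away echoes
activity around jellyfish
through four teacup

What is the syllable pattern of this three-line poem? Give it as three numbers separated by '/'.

7/9/4

Line 1: october (3), away (2), echoes (2) → 7
Line 2: activity (4), around (2), jellyfish (3) → 9
Line 3: through (1), four (1), teacup (2) → 4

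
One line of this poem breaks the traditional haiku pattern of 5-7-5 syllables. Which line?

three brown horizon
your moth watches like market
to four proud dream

Line 3

Line 1: three(1) + brown(1) + horizon(3) = 5 ✓
Line 2: your(1) + moth(1) + watches(2) + like(1) + market(2) = 7 ✓
Line 3: to(1) + four(1) + proud(1) + dream(1) = 4 (expected 5)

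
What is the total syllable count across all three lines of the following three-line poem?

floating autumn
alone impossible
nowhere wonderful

15

Line 1: "floating autumn": 2+2 = 4
Line 2: "alone impossible": 2+4 = 6
Line 3: "nowhere wonderful": 2+3 = 5
Total: 4 + 6 + 5 = 15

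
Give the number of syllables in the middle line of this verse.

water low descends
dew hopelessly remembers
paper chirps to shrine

7

The middle line: dew(1) + hopelessly(3) + remembers(3) = 7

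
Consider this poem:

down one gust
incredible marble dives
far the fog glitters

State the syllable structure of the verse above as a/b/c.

Line 1: down(1) + one(1) + gust(1) = 3
Line 2: incredible(4) + marble(2) + dives(1) = 7
Line 3: far(1) + the(1) + fog(1) + glitters(2) = 5

3/7/5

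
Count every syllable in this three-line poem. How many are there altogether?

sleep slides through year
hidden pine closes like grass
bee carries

14

Line 1: "sleep slides through year": 1+1+1+1 = 4
Line 2: "hidden pine closes like grass": 2+1+2+1+1 = 7
Line 3: "bee carries": 1+2 = 3
Total: 4 + 7 + 3 = 14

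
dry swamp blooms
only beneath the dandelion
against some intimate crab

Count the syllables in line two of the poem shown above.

9

Line two: only (2), beneath (2), the (1), dandelion (4) → 9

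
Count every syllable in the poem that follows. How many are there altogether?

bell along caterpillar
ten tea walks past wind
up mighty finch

16

Line 1: bell(1) + along(2) + caterpillar(4) = 7
Line 2: ten(1) + tea(1) + walks(1) + past(1) + wind(1) = 5
Line 3: up(1) + mighty(2) + finch(1) = 4
Total: 7 + 5 + 4 = 16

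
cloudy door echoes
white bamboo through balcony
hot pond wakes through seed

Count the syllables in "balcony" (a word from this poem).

"balcony" has 3 syllables.

3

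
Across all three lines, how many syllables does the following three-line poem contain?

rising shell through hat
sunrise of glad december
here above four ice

17

Line 1: rising (2), shell (1), through (1), hat (1) → 5
Line 2: sunrise (2), of (1), glad (1), december (3) → 7
Line 3: here (1), above (2), four (1), ice (1) → 5
Total: 5 + 7 + 5 = 17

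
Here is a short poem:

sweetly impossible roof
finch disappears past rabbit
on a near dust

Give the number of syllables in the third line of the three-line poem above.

4

The third line: on(1) + a(1) + near(1) + dust(1) = 4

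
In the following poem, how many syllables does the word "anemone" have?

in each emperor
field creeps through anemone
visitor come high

4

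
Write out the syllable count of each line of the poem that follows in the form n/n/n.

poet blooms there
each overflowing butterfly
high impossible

Line 1: "poet blooms there": 2+1+1 = 4
Line 2: "each overflowing butterfly": 1+4+3 = 8
Line 3: "high impossible": 1+4 = 5

4/8/5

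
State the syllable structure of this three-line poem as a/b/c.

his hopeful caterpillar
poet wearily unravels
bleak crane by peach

Line 1: "his hopeful caterpillar": 1+2+4 = 7
Line 2: "poet wearily unravels": 2+3+3 = 8
Line 3: "bleak crane by peach": 1+1+1+1 = 4

7/8/4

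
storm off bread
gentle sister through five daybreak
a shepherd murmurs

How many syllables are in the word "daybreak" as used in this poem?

2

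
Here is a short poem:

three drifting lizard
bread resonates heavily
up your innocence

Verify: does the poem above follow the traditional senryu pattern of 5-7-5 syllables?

Line 1: three (1), drifting (2), lizard (2) → 5 ✓
Line 2: bread (1), resonates (3), heavily (3) → 7 ✓
Line 3: up (1), your (1), innocence (3) → 5 ✓

Yes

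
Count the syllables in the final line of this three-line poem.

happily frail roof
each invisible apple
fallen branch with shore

The final line: "fallen branch with shore": 2+1+1+1 = 5

5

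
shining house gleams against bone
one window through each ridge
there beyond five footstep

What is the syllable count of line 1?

7

Line 1: shining (2), house (1), gleams (1), against (2), bone (1) → 7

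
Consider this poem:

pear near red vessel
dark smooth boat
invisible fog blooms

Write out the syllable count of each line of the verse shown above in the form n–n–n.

5–3–6

Line 1: "pear near red vessel": 1+1+1+2 = 5
Line 2: "dark smooth boat": 1+1+1 = 3
Line 3: "invisible fog blooms": 4+1+1 = 6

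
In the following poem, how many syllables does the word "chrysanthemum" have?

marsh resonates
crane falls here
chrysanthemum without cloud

"chrysanthemum" has 4 syllables.

4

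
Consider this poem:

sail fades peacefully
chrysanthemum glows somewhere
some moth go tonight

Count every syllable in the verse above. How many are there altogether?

Line 1: sail(1) + fades(1) + peacefully(3) = 5
Line 2: chrysanthemum(4) + glows(1) + somewhere(2) = 7
Line 3: some(1) + moth(1) + go(1) + tonight(2) = 5
Total: 5 + 7 + 5 = 17

17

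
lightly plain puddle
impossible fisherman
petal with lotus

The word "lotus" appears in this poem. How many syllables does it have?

2

"lotus" has 2 syllables.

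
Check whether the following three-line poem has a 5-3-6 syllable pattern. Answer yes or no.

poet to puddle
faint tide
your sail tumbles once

No

Line 1: poet (2), to (1), puddle (2) → 5 ✓
Line 2: faint (1), tide (1) → 2 (expected 3)
Line 3: your (1), sail (1), tumbles (2), once (1) → 5 (expected 6)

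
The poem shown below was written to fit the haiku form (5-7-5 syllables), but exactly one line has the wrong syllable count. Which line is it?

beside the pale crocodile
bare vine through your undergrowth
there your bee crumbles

Line 1: "beside the pale crocodile": 2+1+1+3 = 7 (expected 5)
Line 2: "bare vine through your undergrowth": 1+1+1+1+3 = 7 ✓
Line 3: "there your bee crumbles": 1+1+1+2 = 5 ✓

The first line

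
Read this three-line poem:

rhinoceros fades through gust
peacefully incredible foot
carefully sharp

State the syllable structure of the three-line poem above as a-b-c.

Line 1: rhinoceros(4) + fades(1) + through(1) + gust(1) = 7
Line 2: peacefully(3) + incredible(4) + foot(1) = 8
Line 3: carefully(3) + sharp(1) = 4

7-8-4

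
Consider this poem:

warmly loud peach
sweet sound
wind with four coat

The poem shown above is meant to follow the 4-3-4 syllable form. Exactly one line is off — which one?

Line 2

Line 1: "warmly loud peach": 2+1+1 = 4 ✓
Line 2: "sweet sound": 1+1 = 2 (expected 3)
Line 3: "wind with four coat": 1+1+1+1 = 4 ✓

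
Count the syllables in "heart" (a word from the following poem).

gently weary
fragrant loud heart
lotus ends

1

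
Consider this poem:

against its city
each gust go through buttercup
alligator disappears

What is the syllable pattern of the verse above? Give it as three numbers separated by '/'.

5/7/7

Line 1: against (2), its (1), city (2) → 5
Line 2: each (1), gust (1), go (1), through (1), buttercup (3) → 7
Line 3: alligator (4), disappears (3) → 7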